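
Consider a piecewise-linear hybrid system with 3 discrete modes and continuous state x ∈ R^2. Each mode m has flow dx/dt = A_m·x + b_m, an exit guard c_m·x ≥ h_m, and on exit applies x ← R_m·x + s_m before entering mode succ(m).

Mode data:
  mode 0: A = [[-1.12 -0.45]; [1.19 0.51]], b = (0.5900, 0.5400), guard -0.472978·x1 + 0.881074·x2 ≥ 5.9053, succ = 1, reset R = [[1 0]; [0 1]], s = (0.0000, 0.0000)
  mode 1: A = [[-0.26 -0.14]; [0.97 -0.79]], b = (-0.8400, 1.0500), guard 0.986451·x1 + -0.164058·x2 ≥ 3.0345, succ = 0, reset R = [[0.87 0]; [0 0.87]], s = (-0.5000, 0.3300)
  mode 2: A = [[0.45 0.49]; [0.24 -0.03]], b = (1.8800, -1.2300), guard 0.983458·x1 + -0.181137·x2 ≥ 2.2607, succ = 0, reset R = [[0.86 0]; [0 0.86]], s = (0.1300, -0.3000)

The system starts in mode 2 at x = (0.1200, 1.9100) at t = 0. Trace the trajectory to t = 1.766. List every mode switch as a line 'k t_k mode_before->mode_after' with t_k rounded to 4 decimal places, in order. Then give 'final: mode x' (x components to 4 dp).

Mode 2: guard c·x = 2.2607 hit at Δt = 0.7507 (t = 0.7507), x⁻ = (2.5164, 1.1821) → reset → x⁺ = (2.2941, 0.7166), jump to mode 0
Mode 0: flow for 1.0153 to horizon, guard not reached → x = (0.3449, 4.0511)

1 0.7507 2->0
final: 0 0.3449 4.0511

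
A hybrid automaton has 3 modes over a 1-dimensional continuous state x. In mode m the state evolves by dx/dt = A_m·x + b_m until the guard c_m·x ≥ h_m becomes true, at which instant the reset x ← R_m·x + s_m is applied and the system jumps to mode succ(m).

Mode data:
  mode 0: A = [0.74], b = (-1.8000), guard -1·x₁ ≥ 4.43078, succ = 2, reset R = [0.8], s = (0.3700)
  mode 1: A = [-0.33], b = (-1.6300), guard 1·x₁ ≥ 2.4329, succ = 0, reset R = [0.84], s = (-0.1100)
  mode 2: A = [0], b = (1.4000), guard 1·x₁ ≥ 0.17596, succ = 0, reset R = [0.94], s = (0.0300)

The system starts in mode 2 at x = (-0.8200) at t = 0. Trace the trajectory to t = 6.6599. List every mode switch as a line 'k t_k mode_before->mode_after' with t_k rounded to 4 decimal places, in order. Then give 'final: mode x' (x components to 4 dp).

1 0.7114 2->0
2 2.2263 0->2
3 4.6196 2->0
4 6.1345 0->2
final: 2 -2.4390

Mode 2: guard c·x = 0.1760 hit at Δt = 0.7114 (t = 0.7114), x⁻ = (0.1760) → reset → x⁺ = (0.1954), jump to mode 0
Mode 0: guard c·x = 4.4308 hit at Δt = 1.5149 (t = 2.2263), x⁻ = (-4.4308) → reset → x⁺ = (-3.1746), jump to mode 2
Mode 2: guard c·x = 0.1760 hit at Δt = 2.3933 (t = 4.6196), x⁻ = (0.1760) → reset → x⁺ = (0.1954), jump to mode 0
Mode 0: guard c·x = 4.4308 hit at Δt = 1.5149 (t = 6.1345), x⁻ = (-4.4308) → reset → x⁺ = (-3.1746), jump to mode 2
Mode 2: flow for 0.5254 to horizon, guard not reached → x = (-2.4390)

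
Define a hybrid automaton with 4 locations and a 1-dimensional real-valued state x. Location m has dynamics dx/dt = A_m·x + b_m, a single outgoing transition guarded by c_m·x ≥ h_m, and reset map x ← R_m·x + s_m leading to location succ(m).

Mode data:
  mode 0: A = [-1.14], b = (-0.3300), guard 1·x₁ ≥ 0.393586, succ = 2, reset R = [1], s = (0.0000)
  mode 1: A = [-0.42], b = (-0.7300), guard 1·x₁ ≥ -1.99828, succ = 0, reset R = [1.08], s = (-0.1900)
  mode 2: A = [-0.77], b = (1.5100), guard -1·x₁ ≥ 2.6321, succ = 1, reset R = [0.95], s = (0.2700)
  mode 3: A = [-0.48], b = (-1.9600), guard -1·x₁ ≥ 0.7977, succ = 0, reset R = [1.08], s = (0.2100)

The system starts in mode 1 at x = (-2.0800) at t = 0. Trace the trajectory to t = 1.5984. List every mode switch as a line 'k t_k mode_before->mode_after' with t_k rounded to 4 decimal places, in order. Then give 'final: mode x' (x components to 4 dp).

Mode 1: guard c·x = -1.9983 hit at Δt = 0.6503 (t = 0.6503), x⁻ = (-1.9983) → reset → x⁺ = (-2.3481), jump to mode 0
Mode 0: flow for 0.9481 to horizon, guard not reached → x = (-0.9880)

1 0.6503 1->0
final: 0 -0.9880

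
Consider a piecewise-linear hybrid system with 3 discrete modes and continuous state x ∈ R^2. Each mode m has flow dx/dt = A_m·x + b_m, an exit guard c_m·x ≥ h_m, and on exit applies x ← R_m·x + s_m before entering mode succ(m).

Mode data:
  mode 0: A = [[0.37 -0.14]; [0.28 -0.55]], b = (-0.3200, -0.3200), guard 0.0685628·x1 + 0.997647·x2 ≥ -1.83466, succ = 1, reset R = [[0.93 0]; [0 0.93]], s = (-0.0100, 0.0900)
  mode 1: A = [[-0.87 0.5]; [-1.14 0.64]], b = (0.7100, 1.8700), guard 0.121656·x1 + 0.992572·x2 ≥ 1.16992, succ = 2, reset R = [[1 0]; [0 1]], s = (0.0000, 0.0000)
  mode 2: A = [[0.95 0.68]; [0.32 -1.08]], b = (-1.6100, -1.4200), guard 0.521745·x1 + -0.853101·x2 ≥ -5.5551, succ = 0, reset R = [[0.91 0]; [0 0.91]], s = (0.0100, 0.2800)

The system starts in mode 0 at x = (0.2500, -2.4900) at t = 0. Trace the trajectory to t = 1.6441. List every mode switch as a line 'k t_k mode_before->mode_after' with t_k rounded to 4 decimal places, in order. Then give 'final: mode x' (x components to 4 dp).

Mode 0: guard c·x = -1.8347 hit at Δt = 0.6663 (t = 0.6663), x⁻ = (0.3076, -1.8601) → reset → x⁺ = (0.2761, -1.6399), jump to mode 1
Mode 1: flow for 0.9778 to horizon, guard not reached → x = (0.1817, -0.8257)

1 0.6663 0->1
final: 1 0.1817 -0.8257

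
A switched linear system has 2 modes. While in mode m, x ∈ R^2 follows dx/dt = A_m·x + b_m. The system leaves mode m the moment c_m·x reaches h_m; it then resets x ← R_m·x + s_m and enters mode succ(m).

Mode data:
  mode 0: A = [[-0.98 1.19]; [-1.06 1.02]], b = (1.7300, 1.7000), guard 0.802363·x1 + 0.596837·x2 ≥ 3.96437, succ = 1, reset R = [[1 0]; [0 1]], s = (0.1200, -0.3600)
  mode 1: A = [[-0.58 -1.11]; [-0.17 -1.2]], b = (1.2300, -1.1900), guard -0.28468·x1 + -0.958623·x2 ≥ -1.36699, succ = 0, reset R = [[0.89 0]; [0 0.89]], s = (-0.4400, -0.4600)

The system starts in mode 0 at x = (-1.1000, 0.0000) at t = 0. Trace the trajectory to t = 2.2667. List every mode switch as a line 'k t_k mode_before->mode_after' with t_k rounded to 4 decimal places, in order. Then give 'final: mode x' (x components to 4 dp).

1 1.2093 0->1
2 1.7301 1->0
final: 0 1.6546 0.8525

Mode 0: guard c·x = 3.9644 hit at Δt = 1.2093 (t = 1.2093), x⁻ = (2.5546, 3.2080) → reset → x⁺ = (2.6746, 2.8480), jump to mode 1
Mode 1: guard c·x = -1.3670 hit at Δt = 0.5208 (t = 1.7301), x⁻ = (1.6640, 0.9318) → reset → x⁺ = (1.0410, 0.3693), jump to mode 0
Mode 0: flow for 0.5366 to horizon, guard not reached → x = (1.6546, 0.8525)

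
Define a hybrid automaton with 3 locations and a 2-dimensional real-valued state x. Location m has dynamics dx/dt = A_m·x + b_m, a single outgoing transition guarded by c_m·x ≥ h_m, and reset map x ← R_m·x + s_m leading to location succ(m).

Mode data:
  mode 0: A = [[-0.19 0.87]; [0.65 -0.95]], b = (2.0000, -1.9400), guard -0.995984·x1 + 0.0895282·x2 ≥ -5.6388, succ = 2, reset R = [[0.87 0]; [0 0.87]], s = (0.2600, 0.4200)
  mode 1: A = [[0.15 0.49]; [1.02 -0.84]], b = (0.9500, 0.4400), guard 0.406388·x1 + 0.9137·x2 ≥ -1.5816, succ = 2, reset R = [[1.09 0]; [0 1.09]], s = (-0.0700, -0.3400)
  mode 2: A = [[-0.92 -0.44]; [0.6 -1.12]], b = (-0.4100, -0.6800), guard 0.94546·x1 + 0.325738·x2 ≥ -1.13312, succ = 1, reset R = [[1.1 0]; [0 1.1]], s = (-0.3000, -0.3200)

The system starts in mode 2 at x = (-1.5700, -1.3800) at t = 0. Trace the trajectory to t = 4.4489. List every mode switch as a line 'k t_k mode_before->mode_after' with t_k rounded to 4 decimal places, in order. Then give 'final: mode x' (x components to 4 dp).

1 0.6680 2->1
2 1.5686 1->2
3 2.0415 2->1
4 3.0570 1->2
5 3.5039 2->1
final: 1 -1.0484 -1.3075

Mode 2: guard c·x = -1.1331 hit at Δt = 0.6680 (t = 0.6680), x⁻ = (-0.7592, -1.2752) → reset → x⁺ = (-1.1351, -1.7227), jump to mode 1
Mode 1: guard c·x = -1.5816 hit at Δt = 0.9006 (t = 1.5686), x⁻ = (-1.0768, -1.2521) → reset → x⁺ = (-1.2437, -1.7047), jump to mode 2
Mode 2: guard c·x = -1.1331 hit at Δt = 0.4729 (t = 2.0415), x⁻ = (-0.6967, -1.4566) → reset → x⁺ = (-1.0663, -1.9222), jump to mode 1
Mode 1: guard c·x = -1.5816 hit at Δt = 1.0154 (t = 3.0570), x⁻ = (-1.0387, -1.2690) → reset → x⁺ = (-1.2022, -1.7232), jump to mode 2
Mode 2: guard c·x = -1.1331 hit at Δt = 0.4470 (t = 3.5039), x⁻ = (-0.6905, -1.4743) → reset → x⁺ = (-1.0596, -1.9418), jump to mode 1
Mode 1: flow for 0.9450 to horizon, guard not reached → x = (-1.0484, -1.3075)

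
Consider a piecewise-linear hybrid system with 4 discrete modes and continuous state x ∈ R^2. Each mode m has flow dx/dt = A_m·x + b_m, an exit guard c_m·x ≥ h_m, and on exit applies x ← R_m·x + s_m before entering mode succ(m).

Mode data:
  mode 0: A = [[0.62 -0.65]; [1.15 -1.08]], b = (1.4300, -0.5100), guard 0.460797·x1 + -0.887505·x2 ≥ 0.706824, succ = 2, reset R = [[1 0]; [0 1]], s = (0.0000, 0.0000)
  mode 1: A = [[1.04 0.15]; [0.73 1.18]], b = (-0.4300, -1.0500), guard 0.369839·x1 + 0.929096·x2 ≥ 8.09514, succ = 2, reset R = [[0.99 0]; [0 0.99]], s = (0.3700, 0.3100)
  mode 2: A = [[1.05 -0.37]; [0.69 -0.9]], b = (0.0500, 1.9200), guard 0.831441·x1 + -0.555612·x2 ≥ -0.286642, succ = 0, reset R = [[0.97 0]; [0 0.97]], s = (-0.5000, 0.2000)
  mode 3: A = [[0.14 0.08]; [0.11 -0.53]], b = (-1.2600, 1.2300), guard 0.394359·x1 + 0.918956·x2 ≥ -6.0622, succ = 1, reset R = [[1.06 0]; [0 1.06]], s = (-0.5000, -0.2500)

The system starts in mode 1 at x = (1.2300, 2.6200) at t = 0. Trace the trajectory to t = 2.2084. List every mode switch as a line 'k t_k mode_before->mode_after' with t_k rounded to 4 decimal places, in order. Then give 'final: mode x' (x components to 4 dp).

1 0.8322 1->2
2 1.3016 2->0
final: 0 3.5703 4.5514

Mode 1: guard c·x = 8.0951 hit at Δt = 0.8322 (t = 0.8322), x⁻ = (3.1912, 7.4426) → reset → x⁺ = (3.5293, 7.6782), jump to mode 2
Mode 2: guard c·x = -0.2866 hit at Δt = 0.4694 (t = 1.3016), x⁻ = (4.1876, 6.7825) → reset → x⁺ = (3.5620, 6.7790), jump to mode 0
Mode 0: flow for 0.9068 to horizon, guard not reached → x = (3.5703, 4.5514)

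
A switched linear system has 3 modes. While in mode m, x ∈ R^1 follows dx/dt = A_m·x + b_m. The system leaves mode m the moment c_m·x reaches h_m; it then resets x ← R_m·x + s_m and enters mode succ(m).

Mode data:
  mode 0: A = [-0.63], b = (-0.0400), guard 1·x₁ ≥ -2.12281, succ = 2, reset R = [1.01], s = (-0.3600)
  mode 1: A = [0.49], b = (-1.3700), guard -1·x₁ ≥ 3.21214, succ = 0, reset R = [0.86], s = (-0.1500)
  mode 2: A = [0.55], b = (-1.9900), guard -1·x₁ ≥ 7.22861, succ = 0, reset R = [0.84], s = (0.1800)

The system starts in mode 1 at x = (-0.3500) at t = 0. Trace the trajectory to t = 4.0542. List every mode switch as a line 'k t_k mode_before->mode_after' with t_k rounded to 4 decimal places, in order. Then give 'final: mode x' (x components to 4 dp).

Mode 1: guard c·x = 3.2121 hit at Δt = 1.3204 (t = 1.3204), x⁻ = (-3.2121) → reset → x⁺ = (-2.9124), jump to mode 0
Mode 0: guard c·x = -2.1228 hit at Δt = 0.5152 (t = 1.8356), x⁻ = (-2.1228) → reset → x⁺ = (-2.5040), jump to mode 2
Mode 2: guard c·x = 7.2286 hit at Δt = 1.0399 (t = 2.8755), x⁻ = (-7.2286) → reset → x⁺ = (-5.8920), jump to mode 0
Mode 0: flow for 1.1787 to horizon, guard not reached → x = (-2.8372)

1 1.3204 1->0
2 1.8356 0->2
3 2.8755 2->0
final: 0 -2.8372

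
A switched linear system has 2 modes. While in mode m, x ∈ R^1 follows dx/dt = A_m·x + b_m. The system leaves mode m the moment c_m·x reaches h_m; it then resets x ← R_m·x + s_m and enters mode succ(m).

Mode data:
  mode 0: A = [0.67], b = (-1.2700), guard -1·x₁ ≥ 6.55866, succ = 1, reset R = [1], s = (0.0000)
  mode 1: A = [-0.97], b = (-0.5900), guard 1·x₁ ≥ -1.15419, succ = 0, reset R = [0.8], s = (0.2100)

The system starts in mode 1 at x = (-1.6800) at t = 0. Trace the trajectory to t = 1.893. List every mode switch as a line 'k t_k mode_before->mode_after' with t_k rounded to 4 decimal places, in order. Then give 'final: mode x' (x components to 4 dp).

1 0.6954 1->0
final: 0 -3.9245

Mode 1: guard c·x = -1.1542 hit at Δt = 0.6954 (t = 0.6954), x⁻ = (-1.1542) → reset → x⁺ = (-0.7134), jump to mode 0
Mode 0: flow for 1.1976 to horizon, guard not reached → x = (-3.9245)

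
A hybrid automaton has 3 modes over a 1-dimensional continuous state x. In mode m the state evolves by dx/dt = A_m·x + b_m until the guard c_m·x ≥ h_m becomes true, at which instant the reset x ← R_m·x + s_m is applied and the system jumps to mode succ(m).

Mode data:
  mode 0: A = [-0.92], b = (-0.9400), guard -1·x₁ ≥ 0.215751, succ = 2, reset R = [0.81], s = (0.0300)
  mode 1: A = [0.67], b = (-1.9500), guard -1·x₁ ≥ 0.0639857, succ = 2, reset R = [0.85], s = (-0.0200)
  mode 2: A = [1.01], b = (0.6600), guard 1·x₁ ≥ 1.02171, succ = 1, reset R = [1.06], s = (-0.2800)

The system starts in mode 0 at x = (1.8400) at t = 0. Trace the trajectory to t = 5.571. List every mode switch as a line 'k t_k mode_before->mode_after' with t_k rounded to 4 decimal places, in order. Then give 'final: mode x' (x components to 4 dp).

Mode 0: guard c·x = 0.2158 hit at Δt = 1.3773 (t = 1.3773), x⁻ = (-0.2158) → reset → x⁺ = (-0.1448), jump to mode 2
Mode 2: guard c·x = 1.0217 hit at Δt = 1.1800 (t = 2.5573), x⁻ = (1.0217) → reset → x⁺ = (0.8030), jump to mode 1
Mode 1: guard c·x = 0.0640 hit at Δt = 0.5143 (t = 3.0716), x⁻ = (-0.0640) → reset → x⁺ = (-0.0744), jump to mode 2
Mode 2: guard c·x = 1.0217 hit at Δt = 1.0517 (t = 4.1233), x⁻ = (1.0217) → reset → x⁺ = (0.8030), jump to mode 1
Mode 1: guard c·x = 0.0640 hit at Δt = 0.5143 (t = 4.6376), x⁻ = (-0.0640) → reset → x⁺ = (-0.0744), jump to mode 2
Mode 2: flow for 0.9334 to horizon, guard not reached → x = (0.8330)

1 1.3773 0->2
2 2.5573 2->1
3 3.0716 1->2
4 4.1233 2->1
5 4.6376 1->2
final: 2 0.8330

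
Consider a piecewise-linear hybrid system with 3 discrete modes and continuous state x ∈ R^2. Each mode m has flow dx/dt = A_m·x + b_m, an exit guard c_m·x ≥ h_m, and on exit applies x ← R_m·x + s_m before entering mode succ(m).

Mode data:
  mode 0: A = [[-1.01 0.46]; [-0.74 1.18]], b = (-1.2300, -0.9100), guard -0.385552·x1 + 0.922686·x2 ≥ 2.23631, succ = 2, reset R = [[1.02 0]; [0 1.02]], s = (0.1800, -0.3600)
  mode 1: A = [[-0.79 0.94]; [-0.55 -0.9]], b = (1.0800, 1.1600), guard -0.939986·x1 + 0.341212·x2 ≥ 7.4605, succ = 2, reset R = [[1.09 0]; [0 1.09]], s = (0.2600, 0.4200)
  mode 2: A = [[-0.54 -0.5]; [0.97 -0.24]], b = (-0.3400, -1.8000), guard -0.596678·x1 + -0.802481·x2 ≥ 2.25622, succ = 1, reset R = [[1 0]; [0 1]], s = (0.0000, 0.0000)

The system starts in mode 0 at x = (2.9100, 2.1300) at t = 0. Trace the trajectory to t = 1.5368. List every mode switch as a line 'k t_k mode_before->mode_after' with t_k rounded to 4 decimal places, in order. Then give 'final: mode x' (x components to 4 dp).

Mode 0: guard c·x = 2.2363 hit at Δt = 1.1775 (t = 1.1775), x⁻ = (0.7598, 2.7412) → reset → x⁺ = (0.9549, 2.4360), jump to mode 2
Mode 2: flow for 0.3593 to horizon, guard not reached → x = (0.3273, 1.8212)

1 1.1775 0->2
final: 2 0.3273 1.8212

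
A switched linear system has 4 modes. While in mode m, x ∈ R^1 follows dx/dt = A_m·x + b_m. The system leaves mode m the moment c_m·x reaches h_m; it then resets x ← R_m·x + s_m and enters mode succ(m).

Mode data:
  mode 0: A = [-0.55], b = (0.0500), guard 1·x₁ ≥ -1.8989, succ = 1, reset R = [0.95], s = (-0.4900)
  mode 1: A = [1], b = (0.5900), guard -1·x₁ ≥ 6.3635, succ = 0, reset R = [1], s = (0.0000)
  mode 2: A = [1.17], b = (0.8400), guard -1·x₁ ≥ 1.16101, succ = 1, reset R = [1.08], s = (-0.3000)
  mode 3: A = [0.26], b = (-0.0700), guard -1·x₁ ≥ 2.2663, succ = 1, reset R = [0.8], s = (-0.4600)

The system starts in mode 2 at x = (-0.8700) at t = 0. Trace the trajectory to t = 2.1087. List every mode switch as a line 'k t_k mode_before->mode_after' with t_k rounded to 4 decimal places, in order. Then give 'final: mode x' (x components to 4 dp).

Mode 2: guard c·x = 1.1610 hit at Δt = 0.9141 (t = 0.9141), x⁻ = (-1.1610) → reset → x⁺ = (-1.5539), jump to mode 1
Mode 1: flow for 1.1946 to horizon, guard not reached → x = (-3.7730)

1 0.9141 2->1
final: 1 -3.7730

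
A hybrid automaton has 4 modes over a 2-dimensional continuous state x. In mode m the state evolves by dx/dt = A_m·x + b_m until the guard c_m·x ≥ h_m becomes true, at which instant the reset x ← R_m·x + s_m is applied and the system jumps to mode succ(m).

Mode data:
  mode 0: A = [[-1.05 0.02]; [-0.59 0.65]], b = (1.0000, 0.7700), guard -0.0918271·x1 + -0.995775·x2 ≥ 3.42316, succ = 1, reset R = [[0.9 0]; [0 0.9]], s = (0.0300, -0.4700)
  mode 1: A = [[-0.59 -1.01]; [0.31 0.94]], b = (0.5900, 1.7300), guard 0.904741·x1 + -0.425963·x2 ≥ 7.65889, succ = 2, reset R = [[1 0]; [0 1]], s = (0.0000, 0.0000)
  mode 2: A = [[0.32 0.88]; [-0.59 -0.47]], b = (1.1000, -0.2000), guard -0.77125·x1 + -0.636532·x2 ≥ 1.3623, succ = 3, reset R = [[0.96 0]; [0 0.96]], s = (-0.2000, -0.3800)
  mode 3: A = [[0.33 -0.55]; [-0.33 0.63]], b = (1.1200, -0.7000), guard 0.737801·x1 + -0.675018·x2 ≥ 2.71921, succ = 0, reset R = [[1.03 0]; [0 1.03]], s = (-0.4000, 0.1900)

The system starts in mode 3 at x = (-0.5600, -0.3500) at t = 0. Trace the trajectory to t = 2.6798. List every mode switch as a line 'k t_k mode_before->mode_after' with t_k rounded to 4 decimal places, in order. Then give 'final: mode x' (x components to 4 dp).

Mode 3: guard c·x = 2.7192 hit at Δt = 1.2182 (t = 1.2182), x⁻ = (1.6840, -2.1877) → reset → x⁺ = (1.3346, -2.0633), jump to mode 0
Mode 0: guard c·x = 3.4232 hit at Δt = 0.8600 (t = 2.0782), x⁻ = (1.0750, -3.5368) → reset → x⁺ = (0.9975, -3.6531), jump to mode 1
Mode 1: flow for 0.6016 to horizon, guard not reached → x = (3.1018, -4.5378)

1 1.2182 3->0
2 2.0782 0->1
final: 1 3.1018 -4.5378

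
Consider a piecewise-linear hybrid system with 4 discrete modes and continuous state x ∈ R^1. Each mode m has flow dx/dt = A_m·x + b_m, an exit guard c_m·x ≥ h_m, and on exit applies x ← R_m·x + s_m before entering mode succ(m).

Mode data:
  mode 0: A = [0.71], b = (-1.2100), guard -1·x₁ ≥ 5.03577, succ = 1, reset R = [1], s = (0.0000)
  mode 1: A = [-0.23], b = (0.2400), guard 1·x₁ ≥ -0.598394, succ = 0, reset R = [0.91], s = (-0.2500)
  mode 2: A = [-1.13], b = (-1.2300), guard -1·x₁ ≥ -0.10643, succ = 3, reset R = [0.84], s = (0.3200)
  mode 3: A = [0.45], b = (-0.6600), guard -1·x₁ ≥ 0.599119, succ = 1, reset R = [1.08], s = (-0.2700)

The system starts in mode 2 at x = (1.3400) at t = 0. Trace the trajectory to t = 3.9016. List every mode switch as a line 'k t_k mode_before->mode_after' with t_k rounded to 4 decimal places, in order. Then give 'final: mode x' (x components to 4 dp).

Mode 2: guard c·x = -0.1064 hit at Δt = 0.6276 (t = 0.6276), x⁻ = (0.1064) → reset → x⁺ = (0.4094), jump to mode 3
Mode 3: guard c·x = 0.5991 hit at Δt = 1.4885 (t = 2.1161), x⁻ = (-0.5991) → reset → x⁺ = (-0.9170), jump to mode 1
Mode 1: guard c·x = -0.5984 hit at Δt = 0.7712 (t = 2.8873), x⁻ = (-0.5984) → reset → x⁺ = (-0.7945), jump to mode 0
Mode 0: flow for 1.0143 to horizon, guard not reached → x = (-3.4301)

1 0.6276 2->3
2 2.1161 3->1
3 2.8873 1->0
final: 0 -3.4301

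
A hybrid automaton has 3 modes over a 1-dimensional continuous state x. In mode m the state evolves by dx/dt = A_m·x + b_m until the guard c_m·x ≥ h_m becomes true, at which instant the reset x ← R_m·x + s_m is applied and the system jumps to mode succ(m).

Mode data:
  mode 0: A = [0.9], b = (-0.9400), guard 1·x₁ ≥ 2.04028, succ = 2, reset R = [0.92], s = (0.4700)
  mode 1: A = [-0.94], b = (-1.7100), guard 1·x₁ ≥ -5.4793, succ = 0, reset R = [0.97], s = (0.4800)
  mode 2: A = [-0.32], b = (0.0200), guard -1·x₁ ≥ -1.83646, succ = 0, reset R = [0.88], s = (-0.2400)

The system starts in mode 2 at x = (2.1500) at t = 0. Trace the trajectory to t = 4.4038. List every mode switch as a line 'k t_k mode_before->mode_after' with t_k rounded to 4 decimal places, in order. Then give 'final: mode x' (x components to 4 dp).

1 0.5086 2->0
2 1.7303 0->2
3 2.5208 2->0
4 3.7425 0->2
final: 2 1.9113

Mode 2: guard c·x = -1.8365 hit at Δt = 0.5086 (t = 0.5086), x⁻ = (1.8365) → reset → x⁺ = (1.3761), jump to mode 0
Mode 0: guard c·x = 2.0403 hit at Δt = 1.2217 (t = 1.7303), x⁻ = (2.0403) → reset → x⁺ = (2.3471), jump to mode 2
Mode 2: guard c·x = -1.8365 hit at Δt = 0.7905 (t = 2.5208), x⁻ = (1.8365) → reset → x⁺ = (1.3761), jump to mode 0
Mode 0: guard c·x = 2.0403 hit at Δt = 1.2217 (t = 3.7425), x⁻ = (2.0403) → reset → x⁺ = (2.3471), jump to mode 2
Mode 2: flow for 0.6613 to horizon, guard not reached → x = (1.9113)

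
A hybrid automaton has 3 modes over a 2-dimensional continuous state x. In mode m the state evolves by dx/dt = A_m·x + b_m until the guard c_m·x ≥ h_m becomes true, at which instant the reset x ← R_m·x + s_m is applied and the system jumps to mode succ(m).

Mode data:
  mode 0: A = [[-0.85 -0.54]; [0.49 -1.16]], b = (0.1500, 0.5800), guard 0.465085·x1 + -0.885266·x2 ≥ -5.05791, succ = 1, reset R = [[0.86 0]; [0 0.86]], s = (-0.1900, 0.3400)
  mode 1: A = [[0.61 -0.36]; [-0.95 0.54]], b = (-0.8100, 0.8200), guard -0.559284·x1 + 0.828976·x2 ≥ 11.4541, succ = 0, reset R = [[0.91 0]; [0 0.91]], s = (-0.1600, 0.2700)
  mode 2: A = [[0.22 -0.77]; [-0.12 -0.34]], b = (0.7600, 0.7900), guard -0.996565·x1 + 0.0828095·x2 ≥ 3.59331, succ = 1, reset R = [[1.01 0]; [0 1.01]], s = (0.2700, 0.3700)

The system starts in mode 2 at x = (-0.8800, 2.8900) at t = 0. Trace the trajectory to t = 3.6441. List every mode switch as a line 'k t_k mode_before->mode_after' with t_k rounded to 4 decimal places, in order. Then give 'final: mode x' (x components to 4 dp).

Mode 2: guard c·x = 3.5933 hit at Δt = 1.2909 (t = 1.2909), x⁻ = (-3.3599, 2.9578) → reset → x⁺ = (-3.1235, 3.3574), jump to mode 1
Mode 1: guard c·x = 11.4541 hit at Δt = 0.6671 (t = 1.9580), x⁻ = (-7.0336, 9.0718) → reset → x⁺ = (-6.5605, 8.5254), jump to mode 0
Mode 0: guard c·x = -5.0579 hit at Δt = 0.6399 (t = 2.5979), x⁻ = (-5.1089, 3.0294) → reset → x⁺ = (-4.5836, 2.9453), jump to mode 1
Mode 1: guard c·x = 11.4541 hit at Δt = 0.5564 (t = 3.1543), x⁻ = (-8.2064, 8.2806) → reset → x⁺ = (-7.6278, 7.8053), jump to mode 0
Mode 0: flow for 0.4898 to horizon, guard not reached → x = (-6.0967, 3.3882)

1 1.2909 2->1
2 1.9580 1->0
3 2.5979 0->1
4 3.1543 1->0
final: 0 -6.0967 3.3882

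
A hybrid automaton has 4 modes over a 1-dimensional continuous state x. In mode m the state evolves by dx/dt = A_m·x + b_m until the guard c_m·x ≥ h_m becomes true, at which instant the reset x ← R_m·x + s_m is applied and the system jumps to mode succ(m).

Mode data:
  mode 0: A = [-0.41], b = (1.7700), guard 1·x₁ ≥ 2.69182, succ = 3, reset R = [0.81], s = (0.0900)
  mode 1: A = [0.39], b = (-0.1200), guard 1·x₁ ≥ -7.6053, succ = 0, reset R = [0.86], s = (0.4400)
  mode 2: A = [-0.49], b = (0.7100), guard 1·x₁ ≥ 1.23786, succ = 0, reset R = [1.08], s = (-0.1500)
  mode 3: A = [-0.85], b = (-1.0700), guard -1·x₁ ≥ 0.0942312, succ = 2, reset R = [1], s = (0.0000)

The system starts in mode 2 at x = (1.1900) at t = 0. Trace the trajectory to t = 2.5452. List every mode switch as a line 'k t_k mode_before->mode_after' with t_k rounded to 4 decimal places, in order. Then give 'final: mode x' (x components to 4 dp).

Mode 2: guard c·x = 1.2379 hit at Δt = 0.4170 (t = 0.4170), x⁻ = (1.2379) → reset → x⁺ = (1.1869), jump to mode 0
Mode 0: guard c·x = 2.6918 hit at Δt = 1.5986 (t = 2.0156), x⁻ = (2.6918) → reset → x⁺ = (2.2704), jump to mode 3
Mode 3: flow for 0.5296 to horizon, guard not reached → x = (0.9911)

1 0.4170 2->0
2 2.0156 0->3
final: 3 0.9911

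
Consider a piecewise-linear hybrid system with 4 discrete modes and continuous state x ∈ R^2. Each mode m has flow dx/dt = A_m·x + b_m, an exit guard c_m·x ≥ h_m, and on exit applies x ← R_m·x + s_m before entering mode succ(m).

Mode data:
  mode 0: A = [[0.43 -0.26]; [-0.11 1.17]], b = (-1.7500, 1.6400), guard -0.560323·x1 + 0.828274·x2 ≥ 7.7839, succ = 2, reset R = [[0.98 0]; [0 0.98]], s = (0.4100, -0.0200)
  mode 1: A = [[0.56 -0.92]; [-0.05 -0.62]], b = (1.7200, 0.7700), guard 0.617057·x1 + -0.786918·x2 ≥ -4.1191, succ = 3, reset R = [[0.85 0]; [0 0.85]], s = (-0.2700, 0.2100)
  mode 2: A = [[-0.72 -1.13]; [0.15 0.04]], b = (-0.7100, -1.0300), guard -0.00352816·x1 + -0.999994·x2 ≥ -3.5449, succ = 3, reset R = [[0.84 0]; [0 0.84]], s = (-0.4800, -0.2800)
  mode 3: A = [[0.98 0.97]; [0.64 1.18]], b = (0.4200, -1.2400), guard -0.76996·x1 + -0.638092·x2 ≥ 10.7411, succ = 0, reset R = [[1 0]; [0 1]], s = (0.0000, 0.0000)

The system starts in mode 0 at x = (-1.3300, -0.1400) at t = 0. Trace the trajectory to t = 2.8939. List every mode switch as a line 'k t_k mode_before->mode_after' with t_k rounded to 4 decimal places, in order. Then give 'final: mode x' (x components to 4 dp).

1 1.2960 0->2
2 2.1801 2->3
final: 3 -9.9308 -0.3233

Mode 0: guard c·x = 7.7839 hit at Δt = 1.2960 (t = 1.2960), x⁻ = (-6.0888, 5.2787) → reset → x⁺ = (-5.5570, 5.1531), jump to mode 2
Mode 2: guard c·x = -3.5449 hit at Δt = 0.8841 (t = 2.1801), x⁻ = (-6.5769, 3.5681) → reset → x⁺ = (-6.0046, 2.7172), jump to mode 3
Mode 3: flow for 0.7138 to horizon, guard not reached → x = (-9.9308, -0.3233)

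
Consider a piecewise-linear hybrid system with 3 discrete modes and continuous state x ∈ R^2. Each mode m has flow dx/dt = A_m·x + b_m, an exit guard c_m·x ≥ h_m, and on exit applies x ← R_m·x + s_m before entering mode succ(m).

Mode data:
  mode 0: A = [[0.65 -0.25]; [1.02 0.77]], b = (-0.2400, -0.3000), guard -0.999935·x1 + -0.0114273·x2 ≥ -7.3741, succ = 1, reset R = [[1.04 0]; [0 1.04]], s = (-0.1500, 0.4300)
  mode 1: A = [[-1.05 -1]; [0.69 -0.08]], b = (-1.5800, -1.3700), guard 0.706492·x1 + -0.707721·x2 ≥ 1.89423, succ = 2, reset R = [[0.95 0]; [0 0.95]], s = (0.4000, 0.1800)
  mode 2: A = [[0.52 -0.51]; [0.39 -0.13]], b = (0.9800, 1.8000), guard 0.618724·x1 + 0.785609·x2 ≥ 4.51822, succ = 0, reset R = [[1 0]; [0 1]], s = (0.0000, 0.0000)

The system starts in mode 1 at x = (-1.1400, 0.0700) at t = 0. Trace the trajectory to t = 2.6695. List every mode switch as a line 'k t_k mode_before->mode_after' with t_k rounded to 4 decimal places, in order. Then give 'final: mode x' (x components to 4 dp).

Mode 1: guard c·x = 1.8942 hit at Δt = 1.5489 (t = 1.5489), x⁻ = (-0.0398, -2.7163) → reset → x⁺ = (0.3621, -2.4005), jump to mode 2
Mode 2: flow for 1.1206 to horizon, guard not reached → x = (3.0298, 0.5085)

1 1.5489 1->2
final: 2 3.0298 0.5085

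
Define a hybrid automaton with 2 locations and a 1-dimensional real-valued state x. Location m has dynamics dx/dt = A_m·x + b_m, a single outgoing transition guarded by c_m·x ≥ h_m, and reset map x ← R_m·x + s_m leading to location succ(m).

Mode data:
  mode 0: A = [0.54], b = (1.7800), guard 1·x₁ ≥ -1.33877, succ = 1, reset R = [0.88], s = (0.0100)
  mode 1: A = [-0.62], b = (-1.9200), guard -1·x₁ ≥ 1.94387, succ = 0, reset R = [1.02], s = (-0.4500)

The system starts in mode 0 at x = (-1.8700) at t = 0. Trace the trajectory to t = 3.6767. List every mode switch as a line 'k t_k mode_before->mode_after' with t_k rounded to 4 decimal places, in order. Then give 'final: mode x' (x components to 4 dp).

1 0.5863 0->1
2 1.4162 1->0
3 2.9317 0->1
final: 1 -1.8815

Mode 0: guard c·x = -1.3388 hit at Δt = 0.5863 (t = 0.5863), x⁻ = (-1.3388) → reset → x⁺ = (-1.1681), jump to mode 1
Mode 1: guard c·x = 1.9439 hit at Δt = 0.8299 (t = 1.4162), x⁻ = (-1.9439) → reset → x⁺ = (-2.4327), jump to mode 0
Mode 0: guard c·x = -1.3388 hit at Δt = 1.5155 (t = 2.9317), x⁻ = (-1.3388) → reset → x⁺ = (-1.1681), jump to mode 1
Mode 1: flow for 0.7450 to horizon, guard not reached → x = (-1.8815)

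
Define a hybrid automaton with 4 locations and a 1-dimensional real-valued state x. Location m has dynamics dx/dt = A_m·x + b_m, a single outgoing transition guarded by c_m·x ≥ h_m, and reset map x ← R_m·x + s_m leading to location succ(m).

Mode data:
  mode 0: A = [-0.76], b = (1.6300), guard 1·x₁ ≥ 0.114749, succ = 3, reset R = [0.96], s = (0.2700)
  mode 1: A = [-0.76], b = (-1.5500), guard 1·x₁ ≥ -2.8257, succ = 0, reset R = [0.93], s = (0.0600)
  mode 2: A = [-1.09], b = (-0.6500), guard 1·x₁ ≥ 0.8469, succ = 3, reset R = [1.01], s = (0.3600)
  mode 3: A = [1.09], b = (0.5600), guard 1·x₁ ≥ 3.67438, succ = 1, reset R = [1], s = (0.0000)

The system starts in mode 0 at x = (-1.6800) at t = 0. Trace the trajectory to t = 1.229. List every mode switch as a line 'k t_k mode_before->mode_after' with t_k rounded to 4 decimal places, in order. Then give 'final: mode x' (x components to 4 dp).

Mode 0: guard c·x = 0.1147 hit at Δt = 0.8335 (t = 0.8335), x⁻ = (0.1147) → reset → x⁺ = (0.3802), jump to mode 3
Mode 3: flow for 0.3955 to horizon, guard not reached → x = (0.8619)

1 0.8335 0->3
final: 3 0.8619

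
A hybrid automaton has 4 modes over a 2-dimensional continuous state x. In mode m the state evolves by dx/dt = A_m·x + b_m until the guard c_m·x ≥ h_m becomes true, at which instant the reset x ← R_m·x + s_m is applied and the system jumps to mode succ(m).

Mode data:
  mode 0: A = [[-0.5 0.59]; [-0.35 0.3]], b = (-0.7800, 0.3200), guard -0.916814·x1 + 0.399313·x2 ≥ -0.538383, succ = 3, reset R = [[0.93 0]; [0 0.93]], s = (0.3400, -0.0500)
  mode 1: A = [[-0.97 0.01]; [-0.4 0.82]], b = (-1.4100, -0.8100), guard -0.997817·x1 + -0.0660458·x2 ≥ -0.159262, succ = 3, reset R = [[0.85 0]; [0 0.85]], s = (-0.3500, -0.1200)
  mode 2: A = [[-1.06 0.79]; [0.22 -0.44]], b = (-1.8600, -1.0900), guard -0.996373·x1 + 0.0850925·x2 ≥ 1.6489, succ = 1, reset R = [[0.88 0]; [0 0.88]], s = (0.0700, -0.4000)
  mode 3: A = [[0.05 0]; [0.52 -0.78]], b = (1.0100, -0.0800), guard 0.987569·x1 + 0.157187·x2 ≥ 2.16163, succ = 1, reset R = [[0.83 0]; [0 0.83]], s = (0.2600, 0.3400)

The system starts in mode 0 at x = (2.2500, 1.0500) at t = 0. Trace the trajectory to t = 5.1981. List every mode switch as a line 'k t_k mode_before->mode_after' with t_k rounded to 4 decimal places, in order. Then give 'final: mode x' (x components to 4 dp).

1 1.2133 0->3
2 1.8331 3->1
3 2.6435 1->3
4 4.8670 3->1
final: 1 1.0425 0.6650

Mode 0: guard c·x = -0.5384 hit at Δt = 1.2133 (t = 1.2133), x⁻ = (1.0839, 1.1403) → reset → x⁺ = (1.3480, 1.0105), jump to mode 3
Mode 3: guard c·x = 2.1616 hit at Δt = 0.6198 (t = 1.8331), x⁻ = (2.0263, 1.0215) → reset → x⁺ = (1.9418, 1.1878), jump to mode 1
Mode 1: guard c·x = -0.1593 hit at Δt = 0.8104 (t = 2.6435), x⁻ = (0.0990, 0.9153) → reset → x⁺ = (-0.2658, 0.6580), jump to mode 3
Mode 3: guard c·x = 2.1616 hit at Δt = 2.2235 (t = 4.8670), x⁻ = (2.0782, 0.6951) → reset → x⁺ = (1.9849, 0.9169), jump to mode 1
Mode 1: flow for 0.3311 to horizon, guard not reached → x = (1.0425, 0.6650)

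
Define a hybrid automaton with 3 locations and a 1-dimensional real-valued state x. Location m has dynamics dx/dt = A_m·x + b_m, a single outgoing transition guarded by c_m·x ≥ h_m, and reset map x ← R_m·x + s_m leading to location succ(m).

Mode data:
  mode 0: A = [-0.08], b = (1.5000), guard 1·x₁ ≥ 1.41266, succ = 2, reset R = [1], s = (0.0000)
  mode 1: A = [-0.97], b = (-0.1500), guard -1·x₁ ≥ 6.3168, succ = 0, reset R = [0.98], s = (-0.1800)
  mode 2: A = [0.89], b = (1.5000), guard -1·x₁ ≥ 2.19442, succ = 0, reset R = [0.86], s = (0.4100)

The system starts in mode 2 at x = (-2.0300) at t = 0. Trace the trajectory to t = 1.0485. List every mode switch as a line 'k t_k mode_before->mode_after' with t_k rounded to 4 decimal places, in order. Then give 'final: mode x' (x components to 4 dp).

1 0.4383 2->0
final: 0 -0.5135

Mode 2: guard c·x = 2.1944 hit at Δt = 0.4383 (t = 0.4383), x⁻ = (-2.1944) → reset → x⁺ = (-1.4772), jump to mode 0
Mode 0: flow for 0.6102 to horizon, guard not reached → x = (-0.5135)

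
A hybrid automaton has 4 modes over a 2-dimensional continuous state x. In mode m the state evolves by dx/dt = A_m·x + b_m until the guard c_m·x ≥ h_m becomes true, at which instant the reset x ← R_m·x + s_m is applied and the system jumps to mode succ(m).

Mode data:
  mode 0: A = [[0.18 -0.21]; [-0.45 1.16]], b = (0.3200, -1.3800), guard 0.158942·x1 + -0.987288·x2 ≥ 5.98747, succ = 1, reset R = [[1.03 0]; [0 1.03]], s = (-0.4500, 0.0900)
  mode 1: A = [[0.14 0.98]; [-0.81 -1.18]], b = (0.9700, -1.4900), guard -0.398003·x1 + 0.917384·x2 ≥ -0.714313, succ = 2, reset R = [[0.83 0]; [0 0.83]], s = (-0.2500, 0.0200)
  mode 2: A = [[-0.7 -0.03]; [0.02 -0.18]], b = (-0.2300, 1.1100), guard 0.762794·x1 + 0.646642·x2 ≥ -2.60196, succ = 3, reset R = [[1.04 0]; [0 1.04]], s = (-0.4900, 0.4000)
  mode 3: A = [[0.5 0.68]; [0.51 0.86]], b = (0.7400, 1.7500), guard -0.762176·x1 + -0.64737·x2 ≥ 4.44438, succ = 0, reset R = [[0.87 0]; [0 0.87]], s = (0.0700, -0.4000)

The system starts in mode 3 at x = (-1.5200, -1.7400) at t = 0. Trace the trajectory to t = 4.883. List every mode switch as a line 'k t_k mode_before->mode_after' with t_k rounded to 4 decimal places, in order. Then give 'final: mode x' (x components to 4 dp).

Mode 3: guard c·x = 4.4444 hit at Δt = 0.9405 (t = 0.9405), x⁻ = (-3.3070, -2.9718) → reset → x⁺ = (-2.8071, -2.9855), jump to mode 0
Mode 0: guard c·x = 5.9875 hit at Δt = 0.6367 (t = 1.5772), x⁻ = (-2.3008, -6.4350) → reset → x⁺ = (-2.8199, -6.5380), jump to mode 1
Mode 1: guard c·x = -0.7143 hit at Δt = 0.5057 (t = 2.0829), x⁻ = (-4.8972, -2.9033) → reset → x⁺ = (-4.3147, -2.3897), jump to mode 2
Mode 2: guard c·x = -2.6020 hit at Δt = 0.8973 (t = 2.9802), x⁻ = (-2.4215, -1.1673) → reset → x⁺ = (-3.0084, -0.8140), jump to mode 3
Mode 3: guard c·x = 4.4444 hit at Δt = 0.7672 (t = 3.7474), x⁻ = (-4.4317, -1.6477) → reset → x⁺ = (-3.7855, -1.8335), jump to mode 0
Mode 0: flow for 1.1356 to horizon, guard not reached → x = (-3.3266, -6.1829)

1 0.9405 3->0
2 1.5772 0->1
3 2.0829 1->2
4 2.9802 2->3
5 3.7474 3->0
final: 0 -3.3266 -6.1829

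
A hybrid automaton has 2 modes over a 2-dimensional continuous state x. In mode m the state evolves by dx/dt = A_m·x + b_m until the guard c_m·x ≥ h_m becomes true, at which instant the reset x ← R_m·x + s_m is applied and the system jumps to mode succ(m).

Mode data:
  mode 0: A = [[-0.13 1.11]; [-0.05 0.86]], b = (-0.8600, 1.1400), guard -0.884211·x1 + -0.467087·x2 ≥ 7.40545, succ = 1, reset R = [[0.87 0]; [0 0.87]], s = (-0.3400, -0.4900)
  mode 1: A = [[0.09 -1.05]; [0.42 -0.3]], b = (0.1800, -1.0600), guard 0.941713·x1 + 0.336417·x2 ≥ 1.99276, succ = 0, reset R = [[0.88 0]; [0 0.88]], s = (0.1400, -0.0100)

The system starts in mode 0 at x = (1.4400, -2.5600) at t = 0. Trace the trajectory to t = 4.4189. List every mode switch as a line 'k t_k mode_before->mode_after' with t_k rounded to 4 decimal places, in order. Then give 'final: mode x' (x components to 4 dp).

Mode 0: guard c·x = 7.4055 hit at Δt = 1.4455 (t = 1.4455), x⁻ = (-5.4956, -5.4513) → reset → x⁺ = (-5.1211, -5.2326), jump to mode 1
Mode 1: guard c·x = 1.9928 hit at Δt = 1.5248 (t = 2.9703), x⁻ = (3.8252, -4.7843) → reset → x⁺ = (3.5062, -4.2202), jump to mode 0
Mode 0: guard c·x = 7.4055 hit at Δt = 1.0046 (t = 3.9749), x⁻ = (-4.0236, -8.2378) → reset → x⁺ = (-3.8405, -7.6569), jump to mode 1
Mode 1: flow for 0.4440 to horizon, guard not reached → x = (-0.2863, -7.4970)

1 1.4455 0->1
2 2.9703 1->0
3 3.9749 0->1
final: 1 -0.2863 -7.4970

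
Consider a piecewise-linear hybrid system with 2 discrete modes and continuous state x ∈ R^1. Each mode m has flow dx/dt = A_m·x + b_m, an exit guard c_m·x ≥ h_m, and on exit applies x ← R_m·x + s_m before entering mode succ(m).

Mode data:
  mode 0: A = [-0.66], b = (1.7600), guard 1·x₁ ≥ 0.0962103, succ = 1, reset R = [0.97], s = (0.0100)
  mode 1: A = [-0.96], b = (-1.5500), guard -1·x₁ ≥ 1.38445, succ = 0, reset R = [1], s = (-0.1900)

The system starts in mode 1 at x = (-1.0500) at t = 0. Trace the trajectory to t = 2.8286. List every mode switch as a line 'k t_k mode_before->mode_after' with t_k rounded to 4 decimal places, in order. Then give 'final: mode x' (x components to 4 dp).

1 0.9348 1->0
2 1.6935 0->1
final: 1 -1.0368

Mode 1: guard c·x = 1.3844 hit at Δt = 0.9348 (t = 0.9348), x⁻ = (-1.3844) → reset → x⁺ = (-1.5744), jump to mode 0
Mode 0: guard c·x = 0.0962 hit at Δt = 0.7587 (t = 1.6935), x⁻ = (0.0962) → reset → x⁺ = (0.1033), jump to mode 1
Mode 1: flow for 1.1351 to horizon, guard not reached → x = (-1.0368)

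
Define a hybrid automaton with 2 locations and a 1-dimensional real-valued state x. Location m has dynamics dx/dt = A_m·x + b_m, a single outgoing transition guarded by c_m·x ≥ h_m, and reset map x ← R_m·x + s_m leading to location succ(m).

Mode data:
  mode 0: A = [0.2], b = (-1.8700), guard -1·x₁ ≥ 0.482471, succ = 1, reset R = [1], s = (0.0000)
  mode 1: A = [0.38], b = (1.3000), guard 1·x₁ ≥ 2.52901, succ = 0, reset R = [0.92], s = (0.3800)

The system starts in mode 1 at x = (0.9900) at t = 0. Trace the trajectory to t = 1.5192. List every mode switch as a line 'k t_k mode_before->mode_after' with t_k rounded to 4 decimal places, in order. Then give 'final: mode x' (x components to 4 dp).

1 0.7876 1->0
final: 0 1.6599

Mode 1: guard c·x = 2.5290 hit at Δt = 0.7876 (t = 0.7876), x⁻ = (2.5290) → reset → x⁺ = (2.7067), jump to mode 0
Mode 0: flow for 0.7316 to horizon, guard not reached → x = (1.6599)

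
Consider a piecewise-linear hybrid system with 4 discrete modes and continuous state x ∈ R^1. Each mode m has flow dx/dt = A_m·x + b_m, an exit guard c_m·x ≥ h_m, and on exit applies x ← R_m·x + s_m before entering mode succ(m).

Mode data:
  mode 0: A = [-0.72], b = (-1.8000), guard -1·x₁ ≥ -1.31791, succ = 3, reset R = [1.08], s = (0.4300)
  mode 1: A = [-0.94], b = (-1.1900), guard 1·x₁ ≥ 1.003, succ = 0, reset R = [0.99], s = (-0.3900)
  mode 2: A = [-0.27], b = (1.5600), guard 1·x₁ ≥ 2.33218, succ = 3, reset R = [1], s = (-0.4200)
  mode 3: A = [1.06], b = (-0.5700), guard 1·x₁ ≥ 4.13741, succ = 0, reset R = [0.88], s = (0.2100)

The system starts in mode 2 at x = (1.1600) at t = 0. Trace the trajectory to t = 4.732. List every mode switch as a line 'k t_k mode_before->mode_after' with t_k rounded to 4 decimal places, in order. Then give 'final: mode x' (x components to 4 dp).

Mode 2: guard c·x = 2.3322 hit at Δt = 1.0845 (t = 1.0845), x⁻ = (2.3322) → reset → x⁺ = (1.9122), jump to mode 3
Mode 3: guard c·x = 4.1374 hit at Δt = 0.9083 (t = 1.9928), x⁻ = (4.1374) → reset → x⁺ = (3.8509), jump to mode 0
Mode 0: guard c·x = -1.3179 hit at Δt = 0.7068 (t = 2.6996), x⁻ = (1.3179) → reset → x⁺ = (1.8533), jump to mode 3
Mode 3: guard c·x = 4.1374 hit at Δt = 0.9496 (t = 3.6492), x⁻ = (4.1374) → reset → x⁺ = (3.8509), jump to mode 0
Mode 0: guard c·x = -1.3179 hit at Δt = 0.7068 (t = 4.3560), x⁻ = (1.3179) → reset → x⁺ = (1.8533), jump to mode 3
Mode 3: flow for 0.3760 to horizon, guard not reached → x = (2.4976)

1 1.0845 2->3
2 1.9928 3->0
3 2.6996 0->3
4 3.6492 3->0
5 4.3560 0->3
final: 3 2.4976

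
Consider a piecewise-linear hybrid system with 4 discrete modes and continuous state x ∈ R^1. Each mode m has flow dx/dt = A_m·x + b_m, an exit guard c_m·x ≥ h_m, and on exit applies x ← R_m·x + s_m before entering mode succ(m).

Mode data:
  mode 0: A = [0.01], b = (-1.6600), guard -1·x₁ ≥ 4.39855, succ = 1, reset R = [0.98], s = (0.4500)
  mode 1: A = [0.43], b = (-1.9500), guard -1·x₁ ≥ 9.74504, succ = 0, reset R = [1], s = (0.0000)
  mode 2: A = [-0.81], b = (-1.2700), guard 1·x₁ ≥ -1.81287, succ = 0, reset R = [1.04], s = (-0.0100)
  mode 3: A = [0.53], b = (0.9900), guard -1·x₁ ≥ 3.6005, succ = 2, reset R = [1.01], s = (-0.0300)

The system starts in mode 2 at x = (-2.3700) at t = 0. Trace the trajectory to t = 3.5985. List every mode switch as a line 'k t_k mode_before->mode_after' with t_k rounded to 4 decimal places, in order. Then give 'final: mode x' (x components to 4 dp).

1 1.4643 2->0
2 2.9442 0->1
final: 1 -6.5883

Mode 2: guard c·x = -1.8129 hit at Δt = 1.4643 (t = 1.4643), x⁻ = (-1.8129) → reset → x⁺ = (-1.8954), jump to mode 0
Mode 0: guard c·x = 4.3986 hit at Δt = 1.4799 (t = 2.9442), x⁻ = (-4.3985) → reset → x⁺ = (-3.8606), jump to mode 1
Mode 1: flow for 0.6543 to horizon, guard not reached → x = (-6.5883)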